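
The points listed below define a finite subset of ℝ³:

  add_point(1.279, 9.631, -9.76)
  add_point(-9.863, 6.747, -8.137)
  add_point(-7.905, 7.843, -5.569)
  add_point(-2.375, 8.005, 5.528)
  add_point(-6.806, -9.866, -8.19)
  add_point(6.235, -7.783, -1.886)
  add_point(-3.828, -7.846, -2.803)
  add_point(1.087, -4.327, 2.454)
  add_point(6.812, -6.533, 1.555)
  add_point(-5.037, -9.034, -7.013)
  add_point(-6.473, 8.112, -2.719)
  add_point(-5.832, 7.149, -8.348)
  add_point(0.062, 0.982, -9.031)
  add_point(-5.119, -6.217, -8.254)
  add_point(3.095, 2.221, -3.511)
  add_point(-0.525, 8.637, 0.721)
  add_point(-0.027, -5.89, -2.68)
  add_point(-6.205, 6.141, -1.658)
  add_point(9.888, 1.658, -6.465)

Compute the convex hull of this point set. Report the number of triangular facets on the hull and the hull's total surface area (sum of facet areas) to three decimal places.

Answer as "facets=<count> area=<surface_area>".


14 of the 19 inputs are extreme points: [0, 1, 2, 3, 4, 5, 6, 7, 8, 10, 12, 15, 17, 18].

Area of each hull facet:
  f1: (p8, p3, p18) → 100.5136
  f2: (p0, p4, p1) → 97.9269
  f3: (p17, p4, p1) → 62.1765
  f4: (p17, p3, p1) → 9.4299
  f5: (p17, p3, p4) → 60.4754
  f6: (p5, p4, p18) → 78.9900
  f7: (p5, p8, p18) → 20.5682
  f8: (p5, p8, p4) → 21.9600
  f9: (p7, p8, p3) → 32.3759
  f10: (p12, p4, p18) → 54.4763
  f11: (p12, p0, p18) → 43.8856
  f12: (p12, p0, p4) → 23.1875
  f13: (p10, p3, p1) → 7.2233
  f14: (p15, p3, p18) → 28.2053
  f15: (p15, p0, p18) → 63.6835
  f16: (p15, p10, p3) → 17.6902
  f17: (p15, p10, p0) → 34.6515
  f18: (p6, p3, p4) → 41.6795
  f19: (p6, p7, p3) → 48.2851
  f20: (p6, p8, p4) → 23.8649
  f21: (p6, p7, p8) → 23.5728
  f22: (p2, p0, p1) → 16.8678
  f23: (p2, p10, p1) → 1.6300
  f24: (p2, p10, p0) → 16.3862
Σ area = 929.706

Euler: V−E+F = 14−36+24 = 2.

facets=24 area=929.706


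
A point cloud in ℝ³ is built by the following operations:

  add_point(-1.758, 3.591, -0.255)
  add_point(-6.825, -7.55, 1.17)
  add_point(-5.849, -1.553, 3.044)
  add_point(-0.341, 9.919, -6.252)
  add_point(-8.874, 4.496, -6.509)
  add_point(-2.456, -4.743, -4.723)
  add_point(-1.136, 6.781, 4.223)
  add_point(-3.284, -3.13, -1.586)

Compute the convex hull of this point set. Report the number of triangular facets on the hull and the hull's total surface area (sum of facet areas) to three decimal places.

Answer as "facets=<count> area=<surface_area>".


6 of the 8 inputs are extreme points: [1, 2, 3, 4, 5, 6].

Per-facet area ½‖(b−a)×(c−a)‖:
  f1: (p6, p3, p4) → 54.4284
  f2: (p5, p3, p4) → 57.5423
  f3: (p5, p1, p4) → 44.5348
  f4: (p5, p6, p3) → 75.1682
  f5: (p5, p6, p1) → 57.0635
  f6: (p2, p1, p4) → 36.4037
  f7: (p2, p6, p4) → 55.0667
  f8: (p2, p6, p1) → 11.5896
Σ area = 391.797

Check V−E+F: 6 − 12 + 8 = 2.

facets=8 area=391.797


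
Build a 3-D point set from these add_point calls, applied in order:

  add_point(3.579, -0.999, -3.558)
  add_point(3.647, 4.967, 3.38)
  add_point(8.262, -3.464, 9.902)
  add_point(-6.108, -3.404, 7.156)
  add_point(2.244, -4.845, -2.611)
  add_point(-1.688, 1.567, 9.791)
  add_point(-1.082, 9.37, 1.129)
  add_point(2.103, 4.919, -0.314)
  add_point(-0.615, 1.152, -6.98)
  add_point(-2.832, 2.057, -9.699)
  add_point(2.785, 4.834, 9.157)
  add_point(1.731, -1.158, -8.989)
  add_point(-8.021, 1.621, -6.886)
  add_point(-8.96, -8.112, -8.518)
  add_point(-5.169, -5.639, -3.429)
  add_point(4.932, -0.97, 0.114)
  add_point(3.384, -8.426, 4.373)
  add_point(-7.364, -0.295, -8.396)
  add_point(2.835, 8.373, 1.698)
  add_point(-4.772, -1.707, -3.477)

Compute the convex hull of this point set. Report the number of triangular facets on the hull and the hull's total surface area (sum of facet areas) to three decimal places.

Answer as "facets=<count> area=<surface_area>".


Hull vertices (14/20): indices [2, 3, 4, 5, 6, 9, 10, 11, 12, 13, 15, 16, 17, 18].

Per-facet area ½‖(b−a)×(c−a)‖:
  f1: (p11, p9, p13) → 33.4520
  f2: (p12, p9, p6) → 37.9365
  f3: (p12, p3, p13) → 73.5420
  f4: (p12, p3, p6) → 88.6530
  f5: (p16, p11, p2) → 64.0035
  f6: (p16, p3, p13) → 89.9261
  f7: (p16, p3, p2) → 49.2046
  f8: (p18, p9, p6) → 26.7519
  f9: (p18, p11, p9) → 39.3897
  f10: (p18, p10, p6) → 16.4183
  f11: (p18, p10, p2) → 37.3347
  f12: (p17, p9, p13) → 16.7315
  f13: (p17, p12, p13) → 7.1972
  f14: (p17, p12, p9) → 6.6530
  f15: (p5, p3, p6) → 40.7090
  f16: (p5, p10, p6) → 27.8423
  f17: (p5, p3, p2) → 38.7081
  f18: (p5, p10, p2) → 27.7508
  f19: (p4, p11, p13) → 45.6792
  f20: (p4, p16, p13) → 47.3555
  f21: (p4, p16, p11) → 2.6302
  f22: (p15, p11, p2) → 13.0146
  f23: (p15, p18, p2) → 51.0800
  f24: (p15, p18, p11) → 46.5958
Σ area = 928.559

Euler characteristic 14−36+24 = 2 ✓

facets=24 area=928.559


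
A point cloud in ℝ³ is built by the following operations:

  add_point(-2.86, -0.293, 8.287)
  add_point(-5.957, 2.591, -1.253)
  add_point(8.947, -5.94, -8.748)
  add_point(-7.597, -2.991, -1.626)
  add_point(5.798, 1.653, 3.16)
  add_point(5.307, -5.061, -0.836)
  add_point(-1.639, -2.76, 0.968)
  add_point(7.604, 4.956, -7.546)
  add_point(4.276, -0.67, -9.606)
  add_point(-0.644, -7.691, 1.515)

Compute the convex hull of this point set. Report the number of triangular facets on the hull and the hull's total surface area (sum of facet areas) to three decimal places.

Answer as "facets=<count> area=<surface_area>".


Extreme-point indices: [0, 1, 2, 3, 4, 5, 7, 8, 9] — 9 of 10 on the boundary.

Triangle areas on the boundary:
  f1: (p9, p2, p3) → 62.0548
  f2: (p9, p0, p3) → 43.6924
  f3: (p8, p2, p3) → 48.0807
  f4: (p8, p7, p2) → 23.5146
  f5: (p1, p0, p3) → 30.1921
  f6: (p1, p8, p3) → 39.5955
  f7: (p1, p8, p7) → 46.6184
  f8: (p4, p7, p2) → 61.8069
  f9: (p4, p1, p7) → 69.9464
  f10: (p4, p1, p0) → 51.6539
  f11: (p5, p9, p0) → 35.1993
  f12: (p5, p4, p0) → 40.0848
  f13: (p5, p9, p2) → 23.5942
  f14: (p5, p4, p2) → 29.2371
Σ area = 605.271

Check V−E+F: 9 − 21 + 14 = 2.

facets=14 area=605.271


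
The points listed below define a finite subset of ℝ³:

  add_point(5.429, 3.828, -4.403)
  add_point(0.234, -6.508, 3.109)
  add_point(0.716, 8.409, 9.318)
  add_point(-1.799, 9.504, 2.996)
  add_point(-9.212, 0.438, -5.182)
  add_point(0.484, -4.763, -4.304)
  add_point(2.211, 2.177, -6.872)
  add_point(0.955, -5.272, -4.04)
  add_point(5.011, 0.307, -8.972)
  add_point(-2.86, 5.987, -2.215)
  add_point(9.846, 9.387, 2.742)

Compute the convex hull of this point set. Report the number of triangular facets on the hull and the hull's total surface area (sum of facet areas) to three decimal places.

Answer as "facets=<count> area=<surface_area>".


facets=16 area=693.849

Extreme-point indices: [1, 2, 3, 4, 5, 6, 7, 8, 9, 10] — 10 of 11 on the boundary.

Per-facet area ½‖(b−a)×(c−a)‖:
  f1: (p8, p1, p10) → 110.8031
  f2: (p2, p1, p4) → 113.6002
  f3: (p2, p1, p10) → 90.6281
  f4: (p6, p8, p4) → 16.6225
  f5: (p6, p8, p10) → 27.5720
  f6: (p7, p1, p4) → 42.5286
  f7: (p7, p8, p1) → 21.1533
  f8: (p3, p2, p4) → 38.8562
  f9: (p3, p2, p10) → 37.6515
  f10: (p5, p8, p4) → 45.0085
  f11: (p5, p7, p4) → 1.7060
  f12: (p5, p7, p8) → 2.9416
  f13: (p9, p6, p10) → 53.4495
  f14: (p9, p3, p10) → 36.7516
  f15: (p9, p6, p4) → 35.1510
  f16: (p9, p3, p4) → 19.4253
Σ area = 693.849

Euler: V−E+F = 10−24+16 = 2.


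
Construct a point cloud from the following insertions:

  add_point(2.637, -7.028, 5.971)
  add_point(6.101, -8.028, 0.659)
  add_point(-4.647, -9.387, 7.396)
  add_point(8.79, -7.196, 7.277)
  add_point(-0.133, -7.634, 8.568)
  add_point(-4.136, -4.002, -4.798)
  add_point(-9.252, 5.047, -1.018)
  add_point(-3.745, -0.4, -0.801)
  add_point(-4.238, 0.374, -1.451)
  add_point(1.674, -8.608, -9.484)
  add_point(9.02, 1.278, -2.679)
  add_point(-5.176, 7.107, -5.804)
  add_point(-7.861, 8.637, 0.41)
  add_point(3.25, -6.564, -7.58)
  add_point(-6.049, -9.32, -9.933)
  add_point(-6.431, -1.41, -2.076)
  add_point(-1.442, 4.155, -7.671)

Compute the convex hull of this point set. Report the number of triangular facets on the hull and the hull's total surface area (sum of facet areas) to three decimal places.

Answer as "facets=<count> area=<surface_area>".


facets=18 area=1006.526

11 of the 17 inputs are extreme points: [1, 2, 3, 4, 6, 9, 10, 11, 12, 14, 16].

Facet areas (half cross-product norm):
  f1: (p2, p14, p6) → 129.7144
  f2: (p3, p1, p10) → 36.9251
  f3: (p3, p1, p2) → 45.2934
  f4: (p12, p3, p10) → 121.2924
  f5: (p12, p2, p6) → 31.4207
  f6: (p9, p16, p14) → 51.0269
  f7: (p9, p16, p10) → 73.2438
  f8: (p9, p2, p14) → 66.8920
  f9: (p9, p1, p2) → 69.9822
  f10: (p9, p1, p10) → 56.5895
  f11: (p11, p16, p10) → 23.8072
  f12: (p11, p12, p10) → 52.5607
  f13: (p11, p12, p6) → 13.2204
  f14: (p11, p14, p6) → 55.4025
  f15: (p11, p16, p14) → 34.3414
  f16: (p4, p3, p2) → 10.7197
  f17: (p4, p12, p2) → 48.6125
  f18: (p4, p12, p3) → 85.4813
Σ area = 1006.526

Euler characteristic 11−27+18 = 2 ✓


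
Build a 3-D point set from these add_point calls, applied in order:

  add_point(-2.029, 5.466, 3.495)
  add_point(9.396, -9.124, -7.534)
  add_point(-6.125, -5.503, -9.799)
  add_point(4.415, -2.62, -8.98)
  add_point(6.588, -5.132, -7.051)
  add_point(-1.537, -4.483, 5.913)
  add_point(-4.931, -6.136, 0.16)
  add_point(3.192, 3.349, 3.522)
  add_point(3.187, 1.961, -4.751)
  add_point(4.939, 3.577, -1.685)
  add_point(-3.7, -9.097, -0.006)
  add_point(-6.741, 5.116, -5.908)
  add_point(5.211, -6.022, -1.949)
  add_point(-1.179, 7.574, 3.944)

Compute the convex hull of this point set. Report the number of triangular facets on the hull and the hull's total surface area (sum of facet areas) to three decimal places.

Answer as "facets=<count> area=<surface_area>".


facets=20 area=744.165

Points on the hull: [0, 1, 2, 3, 5, 6, 7, 8, 9, 10, 11, 13] (12 of 14).

Area of each hull facet:
  f1: (p3, p2, p11) → 60.5344
  f2: (p3, p2, p1) → 42.0987
  f3: (p6, p2, p11) → 54.7227
  f4: (p7, p5, p1) → 81.4354
  f5: (p7, p13, p5) → 28.2417
  f6: (p0, p13, p5) → 6.8002
  f7: (p0, p6, p5) → 35.2641
  f8: (p0, p13, p11) → 11.3365
  f9: (p0, p6, p11) → 60.5406
  f10: (p10, p2, p1) → 78.1331
  f11: (p10, p6, p2) → 16.1135
  f12: (p10, p5, p1) → 58.4203
  f13: (p10, p6, p5) → 11.0158
  f14: (p9, p3, p1) → 37.4915
  f15: (p9, p7, p1) → 36.2597
  f16: (p9, p7, p13) → 16.1509
  f17: (p9, p13, p11) → 51.0609
  f18: (p8, p3, p11) → 31.4750
  f19: (p8, p9, p11) → 18.7471
  f20: (p8, p9, p3) → 8.3228
Σ area = 744.165

Check V−E+F: 12 − 30 + 20 = 2.


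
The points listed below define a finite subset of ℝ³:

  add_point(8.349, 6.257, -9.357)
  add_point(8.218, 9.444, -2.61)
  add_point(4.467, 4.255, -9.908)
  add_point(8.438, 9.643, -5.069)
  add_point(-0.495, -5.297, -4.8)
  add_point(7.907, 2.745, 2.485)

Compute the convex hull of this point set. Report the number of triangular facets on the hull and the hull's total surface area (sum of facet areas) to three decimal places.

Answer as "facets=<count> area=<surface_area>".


6 of the 6 inputs are extreme points: [0, 1, 2, 3, 4, 5].

Per-facet area ½‖(b−a)×(c−a)‖:
  f1: (p0, p5, p4) → 80.3450
  f2: (p0, p2, p4) → 19.2742
  f3: (p0, p5, p3) → 27.6240
  f4: (p0, p2, p3) → 11.0536
  f5: (p1, p5, p4) → 56.9740
  f6: (p1, p5, p3) → 7.7637
  f7: (p1, p2, p4) → 55.7344
  f8: (p1, p2, p3) → 8.9360
Σ area = 267.705

Check V−E+F: 6 − 12 + 8 = 2.

facets=8 area=267.705


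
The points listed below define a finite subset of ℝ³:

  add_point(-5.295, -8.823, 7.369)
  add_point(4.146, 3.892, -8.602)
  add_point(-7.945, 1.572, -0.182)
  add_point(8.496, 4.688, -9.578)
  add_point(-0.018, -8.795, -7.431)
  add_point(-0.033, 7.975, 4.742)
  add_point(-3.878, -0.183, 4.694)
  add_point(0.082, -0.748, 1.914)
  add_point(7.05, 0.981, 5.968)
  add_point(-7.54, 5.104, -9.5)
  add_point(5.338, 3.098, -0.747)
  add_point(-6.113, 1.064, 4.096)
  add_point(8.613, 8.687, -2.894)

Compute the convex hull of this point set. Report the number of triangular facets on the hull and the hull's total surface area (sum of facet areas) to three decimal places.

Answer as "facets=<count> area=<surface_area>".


Extreme-point indices: [0, 2, 3, 4, 5, 8, 9, 11, 12] — 9 of 13 on the boundary.

Facet areas (half cross-product norm):
  f1: (p9, p3, p12) → 62.4805
  f2: (p9, p5, p2) → 55.4829
  f3: (p9, p5, p12) → 92.1591
  f4: (p9, p4, p3) → 111.1713
  f5: (p9, p0, p2) → 38.3437
  f6: (p9, p4, p0) → 125.1447
  f7: (p11, p0, p2) → 22.1954
  f8: (p11, p5, p2) → 20.9645
  f9: (p11, p5, p0) → 37.2217
  f10: (p8, p5, p12) → 52.9999
  f11: (p8, p5, p0) → 78.9004
  f12: (p8, p3, p12) → 43.9321
  f13: (p8, p4, p0) → 116.6383
  f14: (p8, p4, p3) → 119.9104
Σ area = 977.545

Euler: V−E+F = 9−21+14 = 2.

facets=14 area=977.545


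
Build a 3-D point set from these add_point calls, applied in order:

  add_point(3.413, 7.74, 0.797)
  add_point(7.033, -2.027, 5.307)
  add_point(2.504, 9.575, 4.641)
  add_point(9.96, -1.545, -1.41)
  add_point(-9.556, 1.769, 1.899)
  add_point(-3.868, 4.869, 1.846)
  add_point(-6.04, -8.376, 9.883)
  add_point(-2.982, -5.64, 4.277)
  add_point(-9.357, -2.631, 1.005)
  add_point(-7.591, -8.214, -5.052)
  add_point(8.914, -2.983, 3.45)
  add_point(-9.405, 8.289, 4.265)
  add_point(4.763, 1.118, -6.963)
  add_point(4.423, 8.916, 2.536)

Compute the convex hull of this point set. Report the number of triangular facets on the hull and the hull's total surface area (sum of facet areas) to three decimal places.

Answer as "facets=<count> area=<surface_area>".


Points on the hull: [0, 1, 2, 3, 4, 6, 8, 9, 10, 11, 12, 13] (12 of 14).

Facet areas (half cross-product norm):
  f1: (p1, p6, p2) → 94.6148
  f2: (p11, p6, p4) → 40.1050
  f3: (p11, p6, p2) → 106.7880
  f4: (p13, p12, p3) → 47.1766
  f5: (p13, p11, p2) → 13.9426
  f6: (p8, p6, p4) → 23.2213
  f7: (p9, p12, p3) → 61.1899
  f8: (p9, p8, p6) → 46.0075
  f9: (p9, p8, p4) → 11.3316
  f10: (p9, p11, p4) → 13.3083
  f11: (p9, p11, p12) → 137.1644
  f12: (p10, p1, p2) → 14.9284
  f13: (p10, p13, p2) → 17.1648
  f14: (p10, p13, p3) → 31.8996
  f15: (p10, p1, p6) → 16.6143
  f16: (p10, p9, p3) → 49.2216
  f17: (p10, p9, p6) → 123.3624
  f18: (p0, p11, p12) → 64.0580
  f19: (p0, p13, p12) → 6.6697
  f20: (p0, p13, p11) → 15.1599
Σ area = 933.929

Check V−E+F: 12 − 30 + 20 = 2.

facets=20 area=933.929


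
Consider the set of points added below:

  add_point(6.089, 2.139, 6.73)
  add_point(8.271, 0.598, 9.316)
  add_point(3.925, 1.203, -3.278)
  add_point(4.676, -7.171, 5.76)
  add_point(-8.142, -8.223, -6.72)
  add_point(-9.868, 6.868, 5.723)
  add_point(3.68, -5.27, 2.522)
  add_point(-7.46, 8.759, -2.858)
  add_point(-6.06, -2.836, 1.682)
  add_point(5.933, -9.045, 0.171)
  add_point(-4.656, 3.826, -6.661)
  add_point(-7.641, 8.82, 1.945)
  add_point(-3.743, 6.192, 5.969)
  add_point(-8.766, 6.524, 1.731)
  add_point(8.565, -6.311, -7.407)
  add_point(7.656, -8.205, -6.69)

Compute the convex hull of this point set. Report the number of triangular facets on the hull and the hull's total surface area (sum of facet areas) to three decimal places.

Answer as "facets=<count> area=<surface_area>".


Points on the hull: [0, 1, 2, 3, 4, 5, 7, 8, 9, 10, 11, 12, 14, 15] (14 of 16).

Triangle areas on the boundary:
  f1: (p7, p4, p5) → 79.3959
  f2: (p3, p1, p5) → 89.3058
  f3: (p3, p9, p1) → 23.5941
  f4: (p3, p4, p9) → 46.3002
  f5: (p15, p4, p14) → 15.9941
  f6: (p15, p4, p9) → 54.6235
  f7: (p15, p1, p14) → 20.0811
  f8: (p15, p9, p1) → 40.8609
  f9: (p11, p7, p5) → 6.9419
  f10: (p2, p1, p14) → 63.5592
  f11: (p10, p4, p14) → 97.4238
  f12: (p10, p7, p4) → 34.8296
  f13: (p10, p2, p14) → 40.8172
  f14: (p10, p2, p7) → 30.4477
  f15: (p8, p4, p5) → 41.4200
  f16: (p8, p3, p5) → 60.0352
  f17: (p8, p3, p4) → 60.3260
  f18: (p12, p1, p5) → 15.7480
  f19: (p12, p11, p5) → 13.6623
  f20: (p12, p11, p1) → 19.5539
  f21: (p0, p2, p1) → 12.3598
  f22: (p0, p2, p7) → 69.9626
  f23: (p0, p11, p1) → 13.8710
  f24: (p0, p11, p7) → 37.1228
Σ area = 988.237

Euler characteristic 14−36+24 = 2 ✓

facets=24 area=988.237


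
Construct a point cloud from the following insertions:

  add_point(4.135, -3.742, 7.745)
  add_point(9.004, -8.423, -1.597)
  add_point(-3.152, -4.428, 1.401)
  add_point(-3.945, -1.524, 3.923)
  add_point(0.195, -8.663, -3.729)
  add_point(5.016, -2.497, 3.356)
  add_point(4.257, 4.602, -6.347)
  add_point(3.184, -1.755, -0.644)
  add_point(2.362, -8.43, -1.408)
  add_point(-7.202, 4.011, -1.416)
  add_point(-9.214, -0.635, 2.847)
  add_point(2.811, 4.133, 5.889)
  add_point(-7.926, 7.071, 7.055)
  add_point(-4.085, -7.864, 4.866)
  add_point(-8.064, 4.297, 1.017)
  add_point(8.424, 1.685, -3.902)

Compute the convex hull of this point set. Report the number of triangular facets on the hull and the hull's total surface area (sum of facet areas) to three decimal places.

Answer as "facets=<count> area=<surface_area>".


facets=18 area=788.143

Points on the hull: [0, 1, 4, 6, 9, 10, 11, 12, 13, 14, 15] (11 of 16).

Triangle areas on the boundary:
  f1: (p4, p6, p1) → 61.7847
  f2: (p15, p6, p1) → 22.5006
  f3: (p15, p0, p1) → 58.1168
  f4: (p14, p12, p10) → 17.8397
  f5: (p13, p0, p1) → 55.4543
  f6: (p13, p4, p1) → 42.6108
  f7: (p13, p4, p10) → 43.4857
  f8: (p13, p12, p10) → 34.8539
  f9: (p13, p12, p0) → 72.8145
  f10: (p11, p12, p0) → 42.3730
  f11: (p11, p15, p0) → 47.1456
  f12: (p11, p12, p6) → 67.5244
  f13: (p11, p15, p6) → 32.4201
  f14: (p9, p4, p6) → 81.4845
  f15: (p9, p12, p6) → 51.0040
  f16: (p9, p14, p12) → 3.9316
  f17: (p9, p4, p10) → 46.1042
  f18: (p9, p14, p10) → 6.6950
Σ area = 788.143

Euler characteristic 11−27+18 = 2 ✓


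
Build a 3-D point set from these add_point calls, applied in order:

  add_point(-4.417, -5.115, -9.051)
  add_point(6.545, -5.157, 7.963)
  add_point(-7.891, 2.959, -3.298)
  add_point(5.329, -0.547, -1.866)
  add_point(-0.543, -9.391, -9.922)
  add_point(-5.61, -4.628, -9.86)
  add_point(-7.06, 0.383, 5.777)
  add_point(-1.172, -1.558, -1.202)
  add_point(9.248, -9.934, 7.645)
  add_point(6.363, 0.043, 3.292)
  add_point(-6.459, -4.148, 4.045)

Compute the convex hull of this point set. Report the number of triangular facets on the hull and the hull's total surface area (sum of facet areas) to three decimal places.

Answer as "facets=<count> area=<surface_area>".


facets=14 area=717.537

Points on the hull: [1, 2, 3, 4, 5, 6, 8, 9, 10] (9 of 11).

Facet areas (half cross-product norm):
  f1: (p3, p4, p8) → 92.4199
  f2: (p10, p4, p8) → 132.4565
  f3: (p9, p3, p2) → 35.1383
  f4: (p9, p1, p8) → 15.0762
  f5: (p9, p3, p8) → 28.1575
  f6: (p5, p10, p2) → 52.8848
  f7: (p5, p10, p4) → 48.3263
  f8: (p5, p3, p2) → 66.6520
  f9: (p5, p3, p4) → 45.8904
  f10: (p6, p1, p8) → 26.2457
  f11: (p6, p10, p8) → 39.1727
  f12: (p6, p9, p1) → 47.5972
  f13: (p6, p10, p2) → 23.0760
  f14: (p6, p9, p2) → 64.4440
Σ area = 717.537

Euler characteristic 9−21+14 = 2 ✓


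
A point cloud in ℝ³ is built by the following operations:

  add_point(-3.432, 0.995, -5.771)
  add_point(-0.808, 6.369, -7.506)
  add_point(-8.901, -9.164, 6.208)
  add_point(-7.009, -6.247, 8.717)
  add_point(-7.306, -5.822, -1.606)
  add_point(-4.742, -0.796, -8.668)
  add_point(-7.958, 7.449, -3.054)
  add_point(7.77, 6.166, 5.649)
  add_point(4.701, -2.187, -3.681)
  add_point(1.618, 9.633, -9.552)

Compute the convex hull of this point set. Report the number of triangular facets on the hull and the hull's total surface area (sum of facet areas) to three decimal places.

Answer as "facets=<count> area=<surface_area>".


Points on the hull: [2, 3, 4, 5, 6, 7, 8, 9] (8 of 10).

Area of each hull facet:
  f1: (p8, p9, p7) → 85.6536
  f2: (p8, p3, p2) → 37.5542
  f3: (p8, p3, p7) → 110.6673
  f4: (p6, p3, p2) → 38.5285
  f5: (p6, p9, p7) → 95.8045
  f6: (p6, p3, p7) → 148.3232
  f7: (p5, p8, p9) → 62.6559
  f8: (p5, p6, p9) → 56.5832
  f9: (p4, p6, p2) → 50.9246
  f10: (p4, p5, p6) → 47.2573
  f11: (p4, p8, p2) → 49.5784
  f12: (p4, p5, p8) → 47.8331
Σ area = 831.364

Euler: V−E+F = 8−18+12 = 2.

facets=12 area=831.364


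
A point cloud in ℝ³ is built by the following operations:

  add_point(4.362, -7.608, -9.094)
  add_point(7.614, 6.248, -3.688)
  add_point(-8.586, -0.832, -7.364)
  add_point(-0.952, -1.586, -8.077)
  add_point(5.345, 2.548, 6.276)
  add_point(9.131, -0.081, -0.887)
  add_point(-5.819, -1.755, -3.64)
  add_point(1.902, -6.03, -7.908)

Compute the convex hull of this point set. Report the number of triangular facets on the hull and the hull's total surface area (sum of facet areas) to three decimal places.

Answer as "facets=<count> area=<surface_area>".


facets=10 area=468.352

7 of the 8 inputs are extreme points: [0, 1, 2, 3, 4, 5, 6].

Facet areas (half cross-product norm):
  f1: (p1, p0, p5) → 42.0244
  f2: (p4, p0, p5) → 41.7880
  f3: (p4, p1, p2) → 97.2411
  f4: (p4, p1, p5) → 30.1540
  f5: (p3, p0, p2) → 21.1502
  f6: (p3, p1, p2) → 38.6175
  f7: (p3, p1, p0) → 50.1399
  f8: (p6, p0, p2) → 29.8984
  f9: (p6, p4, p2) → 18.2144
  f10: (p6, p4, p0) → 99.1242
Σ area = 468.352

Euler: V−E+F = 7−15+10 = 2.


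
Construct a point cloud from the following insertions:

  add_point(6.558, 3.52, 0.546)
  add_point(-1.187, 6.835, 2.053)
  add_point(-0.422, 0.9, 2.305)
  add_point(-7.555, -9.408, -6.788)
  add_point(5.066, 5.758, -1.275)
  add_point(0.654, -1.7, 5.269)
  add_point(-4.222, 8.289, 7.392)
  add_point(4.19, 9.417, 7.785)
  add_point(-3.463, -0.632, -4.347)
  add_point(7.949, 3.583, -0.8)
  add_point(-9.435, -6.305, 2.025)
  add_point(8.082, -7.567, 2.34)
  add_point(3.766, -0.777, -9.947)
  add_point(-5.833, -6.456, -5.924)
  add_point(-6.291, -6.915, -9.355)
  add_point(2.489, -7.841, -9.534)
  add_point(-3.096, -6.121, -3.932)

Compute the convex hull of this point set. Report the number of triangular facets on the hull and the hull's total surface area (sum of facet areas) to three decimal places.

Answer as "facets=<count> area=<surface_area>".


Extreme-point indices: [1, 3, 4, 5, 6, 7, 9, 10, 11, 12, 14, 15] — 12 of 17 on the boundary.

Triangle areas on the boundary:
  f1: (p3, p11, p10) → 81.9514
  f2: (p5, p11, p10) → 53.9258
  f3: (p5, p7, p11) → 54.3969
  f4: (p9, p7, p11) → 60.9616
  f5: (p9, p12, p11) → 62.7565
  f6: (p15, p12, p11) → 47.1520
  f7: (p15, p3, p11) → 68.0692
  f8: (p6, p5, p10) → 65.3547
  f9: (p6, p5, p7) → 45.8492
  f10: (p6, p1, p7) → 24.4969
  f11: (p14, p15, p12) → 31.6585
  f12: (p14, p15, p3) → 16.1052
  f13: (p14, p1, p12) → 88.6204
  f14: (p14, p6, p1) → 48.6654
  f15: (p14, p3, p10) → 15.8915
  f16: (p14, p6, p10) → 93.1653
  f17: (p4, p1, p7) → 29.0461
  f18: (p4, p1, p12) → 36.6352
  f19: (p4, p9, p7) → 17.5976
  f20: (p4, p9, p12) → 19.6632
Σ area = 961.963

Euler: V−E+F = 12−30+20 = 2.

facets=20 area=961.963


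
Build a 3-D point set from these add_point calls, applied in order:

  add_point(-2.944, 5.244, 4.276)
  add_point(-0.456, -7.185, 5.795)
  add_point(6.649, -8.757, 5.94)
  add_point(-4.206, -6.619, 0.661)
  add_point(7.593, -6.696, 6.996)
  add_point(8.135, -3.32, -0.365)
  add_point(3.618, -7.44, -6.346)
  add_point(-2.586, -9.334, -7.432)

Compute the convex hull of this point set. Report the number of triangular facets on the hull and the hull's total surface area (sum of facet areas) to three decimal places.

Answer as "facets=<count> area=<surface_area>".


facets=12 area=481.383

Points on the hull: [0, 1, 2, 3, 4, 5, 6, 7] (8 of 8).

Area of each hull facet:
  f1: (p4, p0, p5) → 59.6018
  f2: (p7, p0, p3) → 45.2774
  f3: (p1, p0, p3) → 38.9101
  f4: (p1, p4, p0) → 51.4393
  f5: (p1, p7, p3) → 21.9308
  f6: (p6, p0, p5) → 62.7502
  f7: (p6, p7, p0) → 58.4717
  f8: (p2, p6, p7) → 39.1232
  f9: (p2, p1, p4) → 8.9189
  f10: (p2, p1, p7) → 48.9026
  f11: (p2, p4, p5) → 10.1476
  f12: (p2, p6, p5) → 35.9094
Σ area = 481.383

Euler: V−E+F = 8−18+12 = 2.


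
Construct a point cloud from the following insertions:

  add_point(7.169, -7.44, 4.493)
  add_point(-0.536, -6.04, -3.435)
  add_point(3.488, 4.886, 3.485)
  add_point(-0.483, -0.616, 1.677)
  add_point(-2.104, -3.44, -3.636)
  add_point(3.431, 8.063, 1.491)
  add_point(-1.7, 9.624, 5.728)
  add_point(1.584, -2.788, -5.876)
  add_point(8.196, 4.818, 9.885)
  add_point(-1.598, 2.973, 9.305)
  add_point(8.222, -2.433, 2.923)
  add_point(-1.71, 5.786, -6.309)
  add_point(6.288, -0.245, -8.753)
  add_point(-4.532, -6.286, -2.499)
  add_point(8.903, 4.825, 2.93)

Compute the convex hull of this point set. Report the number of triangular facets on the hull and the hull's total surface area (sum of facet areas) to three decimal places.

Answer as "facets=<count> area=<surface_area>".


facets=18 area=788.149

11 of the 15 inputs are extreme points: [0, 1, 5, 6, 8, 9, 10, 11, 12, 13, 14].

Per-facet area ½‖(b−a)×(c−a)‖:
  f1: (p11, p6, p13) → 81.9296
  f2: (p11, p12, p13) → 63.6565
  f3: (p1, p12, p13) → 13.2209
  f4: (p1, p0, p13) → 19.8060
  f5: (p1, p0, p12) → 58.0077
  f6: (p10, p12, p14) → 43.2675
  f7: (p10, p0, p12) → 29.1833
  f8: (p10, p8, p14) → 25.4801
  f9: (p10, p8, p0) → 23.7268
  f10: (p5, p12, p14) → 41.7357
  f11: (p5, p11, p12) → 49.3963
  f12: (p5, p11, p6) → 32.4599
  f13: (p5, p8, p14) → 22.5776
  f14: (p5, p8, p6) → 34.6684
  f15: (p9, p8, p6) → 37.4175
  f16: (p9, p8, p0) → 64.6067
  f17: (p9, p6, p13) → 56.9334
  f18: (p9, p0, p13) → 90.0745
Σ area = 788.149

Euler characteristic 11−27+18 = 2 ✓


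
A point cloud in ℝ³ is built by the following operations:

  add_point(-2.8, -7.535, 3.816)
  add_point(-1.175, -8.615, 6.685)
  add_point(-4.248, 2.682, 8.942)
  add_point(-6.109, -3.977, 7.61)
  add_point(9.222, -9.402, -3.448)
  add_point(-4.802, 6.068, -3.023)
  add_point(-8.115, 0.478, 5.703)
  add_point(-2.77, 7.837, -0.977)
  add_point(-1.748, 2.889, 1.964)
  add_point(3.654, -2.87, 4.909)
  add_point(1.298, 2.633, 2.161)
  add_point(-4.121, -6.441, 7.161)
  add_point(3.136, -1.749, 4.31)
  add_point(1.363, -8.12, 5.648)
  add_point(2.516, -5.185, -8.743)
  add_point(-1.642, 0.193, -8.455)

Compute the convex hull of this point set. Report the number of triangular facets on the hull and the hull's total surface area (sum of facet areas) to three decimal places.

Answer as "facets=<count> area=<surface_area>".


Hull vertices (14/16): indices [0, 1, 2, 3, 4, 5, 6, 7, 9, 10, 11, 13, 14, 15].

Per-facet area ½‖(b−a)×(c−a)‖:
  f1: (p14, p7, p4) → 72.4283
  f2: (p2, p7, p6) → 30.1093
  f3: (p0, p14, p4) → 62.7015
  f4: (p15, p14, p7) → 27.6281
  f5: (p15, p0, p6) → 69.3859
  f6: (p15, p0, p14) → 46.6230
  f7: (p5, p7, p6) → 18.3925
  f8: (p5, p15, p6) → 45.0936
  f9: (p5, p15, p7) → 12.4439
  f10: (p10, p2, p7) → 32.0219
  f11: (p10, p9, p2) → 28.7290
  f12: (p10, p7, p4) → 41.2804
  f13: (p10, p9, p4) → 37.2325
  f14: (p1, p0, p4) → 24.5791
  f15: (p13, p9, p2) → 29.9526
  f16: (p13, p1, p2) → 16.4525
  f17: (p13, p9, p4) → 33.7310
  f18: (p13, p1, p4) → 8.7768
  f19: (p3, p2, p6) → 14.2882
  f20: (p3, p0, p6) → 14.2540
  f21: (p11, p1, p2) → 13.5526
  f22: (p11, p3, p2) → 9.0816
  f23: (p11, p1, p0) → 5.7187
  f24: (p11, p3, p0) → 4.9479
Σ area = 699.405

Euler characteristic 14−36+24 = 2 ✓

facets=24 area=699.405


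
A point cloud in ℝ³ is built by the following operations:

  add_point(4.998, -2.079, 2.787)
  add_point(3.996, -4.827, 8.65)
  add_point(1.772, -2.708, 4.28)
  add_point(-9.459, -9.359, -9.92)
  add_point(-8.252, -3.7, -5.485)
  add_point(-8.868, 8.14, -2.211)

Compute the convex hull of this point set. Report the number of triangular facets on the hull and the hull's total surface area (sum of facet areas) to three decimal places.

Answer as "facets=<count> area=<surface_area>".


facets=6 area=469.617

Extreme-point indices: [0, 1, 3, 4, 5] — 5 of 6 on the boundary.

Per-facet area ½‖(b−a)×(c−a)‖:
  f1: (p5, p0, p3) → 158.3355
  f2: (p1, p0, p3) → 64.3796
  f3: (p1, p5, p0) → 54.5849
  f4: (p4, p5, p3) → 19.4648
  f5: (p4, p1, p3) → 58.3218
  f6: (p4, p1, p5) → 114.5300
Σ area = 469.617

Euler characteristic 5−9+6 = 2 ✓


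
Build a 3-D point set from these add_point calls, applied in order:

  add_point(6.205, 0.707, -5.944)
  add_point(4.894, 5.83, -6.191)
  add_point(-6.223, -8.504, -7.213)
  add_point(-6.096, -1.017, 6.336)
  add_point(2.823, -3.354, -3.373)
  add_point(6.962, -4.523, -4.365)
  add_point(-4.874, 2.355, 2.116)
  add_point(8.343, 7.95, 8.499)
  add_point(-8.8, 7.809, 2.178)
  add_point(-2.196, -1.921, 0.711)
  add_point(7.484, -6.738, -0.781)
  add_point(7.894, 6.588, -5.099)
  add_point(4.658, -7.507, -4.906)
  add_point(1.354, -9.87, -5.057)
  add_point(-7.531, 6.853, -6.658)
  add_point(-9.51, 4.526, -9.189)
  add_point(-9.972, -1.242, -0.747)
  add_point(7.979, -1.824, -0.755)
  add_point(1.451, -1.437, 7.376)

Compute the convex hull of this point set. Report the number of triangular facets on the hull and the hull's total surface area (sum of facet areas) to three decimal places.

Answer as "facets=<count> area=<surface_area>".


facets=28 area=1108.340

Hull vertices (16/19): indices [0, 1, 2, 3, 5, 7, 8, 10, 11, 12, 13, 14, 15, 16, 17, 18].

Area of each hull facet:
  f1: (p8, p15, p16) → 46.9954
  f2: (p8, p11, p7) → 115.7717
  f3: (p2, p15, p16) → 52.8388
  f4: (p17, p11, p7) → 60.1842
  f5: (p3, p18, p7) → 37.2283
  f6: (p3, p8, p7) → 85.3274
  f7: (p3, p8, p16) → 36.2196
  f8: (p3, p2, p16) → 38.7393
  f9: (p3, p18, p13) → 57.0898
  f10: (p3, p2, p13) → 61.0770
  f11: (p14, p11, p15) → 25.6786
  f12: (p14, p8, p15) → 13.9733
  f13: (p14, p8, p11) → 69.5377
  f14: (p0, p2, p15) → 98.1939
  f15: (p10, p18, p13) → 45.8117
  f16: (p10, p18, p7) → 66.3981
  f17: (p10, p17, p7) → 22.7763
  f18: (p1, p11, p15) → 4.8777
  f19: (p1, p0, p15) → 38.5567
  f20: (p1, p0, p11) → 8.6839
  f21: (p12, p2, p13) → 11.8996
  f22: (p12, p0, p2) → 45.6485
  f23: (p12, p10, p13) → 8.4288
  f24: (p5, p12, p0) → 8.2467
  f25: (p5, p12, p10) → 7.8964
  f26: (p5, p0, p11) → 9.5975
  f27: (p5, p17, p11) → 21.5974
  f28: (p5, p10, p17) → 9.0652
Σ area = 1108.340

Euler characteristic 16−42+28 = 2 ✓


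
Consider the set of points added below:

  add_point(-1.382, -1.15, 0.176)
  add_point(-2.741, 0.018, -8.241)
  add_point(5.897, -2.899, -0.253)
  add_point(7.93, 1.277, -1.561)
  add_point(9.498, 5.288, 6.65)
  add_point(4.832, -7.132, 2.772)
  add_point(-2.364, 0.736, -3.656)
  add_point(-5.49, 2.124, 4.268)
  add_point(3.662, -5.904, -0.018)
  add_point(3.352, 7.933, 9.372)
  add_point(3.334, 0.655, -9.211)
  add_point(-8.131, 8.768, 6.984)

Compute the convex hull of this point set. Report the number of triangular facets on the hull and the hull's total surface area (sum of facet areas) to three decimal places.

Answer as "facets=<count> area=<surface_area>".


Hull vertices (9/12): indices [1, 3, 4, 5, 7, 8, 9, 10, 11].

Triangle areas on the boundary:
  f1: (p1, p10, p11) → 52.7922
  f2: (p9, p5, p11) → 96.8415
  f3: (p9, p5, p4) → 49.3777
  f4: (p9, p10, p11) → 115.7428
  f5: (p9, p10, p4) → 63.0900
  f6: (p3, p5, p4) → 46.1219
  f7: (p3, p10, p4) → 20.1351
  f8: (p3, p10, p5) → 43.9967
  f9: (p7, p5, p11) → 26.2626
  f10: (p7, p1, p11) → 41.2443
  f11: (p7, p1, p5) → 84.1520
  f12: (p8, p10, p5) → 7.0509
  f13: (p8, p1, p5) → 5.2465
  f14: (p8, p1, p10) → 34.4936
Σ area = 686.547

Euler: V−E+F = 9−21+14 = 2.

facets=14 area=686.547


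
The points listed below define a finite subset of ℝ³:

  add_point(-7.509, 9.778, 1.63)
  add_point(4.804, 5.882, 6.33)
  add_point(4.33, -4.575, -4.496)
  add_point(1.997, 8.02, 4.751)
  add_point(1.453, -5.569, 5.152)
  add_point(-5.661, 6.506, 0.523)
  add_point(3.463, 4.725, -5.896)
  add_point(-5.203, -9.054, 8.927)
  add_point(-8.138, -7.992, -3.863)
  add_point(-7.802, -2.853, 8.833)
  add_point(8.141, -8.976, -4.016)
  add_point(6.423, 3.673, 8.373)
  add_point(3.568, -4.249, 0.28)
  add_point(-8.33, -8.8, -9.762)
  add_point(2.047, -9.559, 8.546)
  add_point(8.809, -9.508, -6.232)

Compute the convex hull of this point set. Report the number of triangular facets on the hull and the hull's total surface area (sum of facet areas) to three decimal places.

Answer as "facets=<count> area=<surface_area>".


facets=20 area=1210.506

Points on the hull: [0, 1, 3, 6, 7, 8, 9, 10, 11, 13, 14, 15] (12 of 16).

Area of each hull facet:
  f1: (p6, p15, p13) → 123.3177
  f2: (p6, p0, p13) → 129.6439
  f3: (p6, p11, p15) → 110.3334
  f4: (p14, p15, p13) → 138.6992
  f5: (p14, p7, p13) → 68.5095
  f6: (p14, p11, p7) → 49.1383
  f7: (p9, p0, p13) → 138.9537
  f8: (p9, p11, p0) → 104.6042
  f9: (p9, p11, p7) → 52.6123
  f10: (p3, p11, p0) → 20.0122
  f11: (p3, p6, p0) → 56.6965
  f12: (p10, p11, p15) → 11.5801
  f13: (p10, p14, p15) → 5.0727
  f14: (p10, p14, p11) → 95.6556
  f15: (p8, p7, p13) → 11.2129
  f16: (p8, p9, p13) → 10.0373
  f17: (p8, p9, p7) → 43.5875
  f18: (p1, p6, p11) → 17.1529
  f19: (p1, p3, p11) → 2.1436
  f20: (p1, p3, p6) → 21.5429
Σ area = 1210.506

Euler characteristic 12−30+20 = 2 ✓


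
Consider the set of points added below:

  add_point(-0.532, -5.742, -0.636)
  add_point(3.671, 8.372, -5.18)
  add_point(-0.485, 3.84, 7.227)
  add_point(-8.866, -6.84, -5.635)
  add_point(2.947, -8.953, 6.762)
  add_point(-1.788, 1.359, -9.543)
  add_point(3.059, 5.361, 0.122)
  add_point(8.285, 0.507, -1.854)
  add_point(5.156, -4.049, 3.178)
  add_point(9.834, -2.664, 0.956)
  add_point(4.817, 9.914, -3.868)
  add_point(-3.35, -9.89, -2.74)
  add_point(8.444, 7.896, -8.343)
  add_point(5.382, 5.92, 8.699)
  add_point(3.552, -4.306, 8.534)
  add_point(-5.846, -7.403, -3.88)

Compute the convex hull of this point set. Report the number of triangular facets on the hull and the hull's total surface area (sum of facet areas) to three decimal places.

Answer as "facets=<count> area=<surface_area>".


Extreme-point indices: [1, 2, 3, 4, 5, 9, 10, 11, 12, 13, 14] — 11 of 16 on the boundary.

Facet areas (half cross-product norm):
  f1: (p12, p13, p9) → 86.6927
  f2: (p12, p13, p10) → 33.0216
  f3: (p2, p4, p3) → 110.0816
  f4: (p2, p10, p3) → 127.1524
  f5: (p2, p13, p10) → 41.6683
  f6: (p14, p13, p9) → 50.0475
  f7: (p14, p4, p9) → 24.9784
  f8: (p14, p2, p13) → 29.0543
  f9: (p14, p2, p4) → 15.9860
  f10: (p5, p10, p3) → 51.9333
  f11: (p1, p12, p10) → 6.6771
  f12: (p1, p5, p10) → 1.6536
  f13: (p1, p5, p12) → 28.0906
  f14: (p11, p4, p9) → 62.7571
  f15: (p11, p12, p9) → 108.8132
  f16: (p11, p5, p12) → 69.7710
  f17: (p11, p5, p3) → 39.9114
  f18: (p11, p4, p3) → 26.3016
Σ area = 914.592

Euler characteristic 11−27+18 = 2 ✓

facets=18 area=914.592


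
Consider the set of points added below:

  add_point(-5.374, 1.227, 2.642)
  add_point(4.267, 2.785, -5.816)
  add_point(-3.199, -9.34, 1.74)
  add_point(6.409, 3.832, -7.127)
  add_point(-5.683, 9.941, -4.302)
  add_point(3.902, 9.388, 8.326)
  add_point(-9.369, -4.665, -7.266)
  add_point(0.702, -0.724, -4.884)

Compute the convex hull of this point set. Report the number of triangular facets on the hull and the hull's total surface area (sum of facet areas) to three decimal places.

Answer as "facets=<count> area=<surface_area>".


Hull vertices (6/8): indices [0, 2, 3, 4, 5, 6].

Facet areas (half cross-product norm):
  f1: (p4, p3, p6) → 102.8709
  f2: (p5, p4, p3) → 101.4941
  f3: (p2, p3, p6) → 102.2593
  f4: (p2, p5, p3) → 147.7471
  f5: (p0, p4, p6) → 67.3503
  f6: (p0, p2, p6) → 58.1766
  f7: (p0, p5, p4) → 74.4177
  f8: (p0, p2, p5) → 64.4395
Σ area = 718.755

Check V−E+F: 6 − 12 + 8 = 2.

facets=8 area=718.755


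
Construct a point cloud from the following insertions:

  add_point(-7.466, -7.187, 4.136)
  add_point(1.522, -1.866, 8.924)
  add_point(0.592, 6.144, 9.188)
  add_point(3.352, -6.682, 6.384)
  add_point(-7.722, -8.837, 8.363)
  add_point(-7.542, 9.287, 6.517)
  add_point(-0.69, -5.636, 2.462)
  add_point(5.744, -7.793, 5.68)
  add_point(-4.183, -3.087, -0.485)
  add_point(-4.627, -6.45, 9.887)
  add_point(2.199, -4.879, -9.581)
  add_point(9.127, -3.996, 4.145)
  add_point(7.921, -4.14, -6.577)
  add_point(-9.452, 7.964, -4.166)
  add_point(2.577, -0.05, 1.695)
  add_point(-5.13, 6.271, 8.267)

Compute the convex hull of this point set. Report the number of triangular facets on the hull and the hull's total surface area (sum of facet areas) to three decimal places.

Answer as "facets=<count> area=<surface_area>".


Points on the hull: [0, 1, 2, 4, 5, 7, 9, 10, 11, 12, 13, 15] (12 of 16).

Per-facet area ½‖(b−a)×(c−a)‖:
  f1: (p0, p4, p13) → 25.9639
  f2: (p0, p10, p13) → 132.2433
  f3: (p0, p10, p4) → 21.1902
  f4: (p7, p10, p4) → 109.7060
  f5: (p5, p4, p13) → 99.5634
  f6: (p5, p2, p13) → 45.6850
  f7: (p12, p2, p11) → 73.0901
  f8: (p12, p7, p11) → 28.0430
  f9: (p12, p7, p10) → 40.7813
  f10: (p12, p10, p13) → 55.4293
  f11: (p12, p2, p13) → 159.1400
  f12: (p9, p7, p4) → 20.8013
  f13: (p1, p9, p2) → 27.1302
  f14: (p1, p9, p7) → 30.7782
  f15: (p1, p2, p11) → 35.0068
  f16: (p1, p7, p11) → 21.0993
  f17: (p15, p5, p2) → 9.4153
  f18: (p15, p9, p2) → 37.0778
  f19: (p15, p5, p4) → 25.8132
  f20: (p15, p9, p4) → 23.4781
Σ area = 1021.435

Euler: V−E+F = 12−30+20 = 2.

facets=20 area=1021.435


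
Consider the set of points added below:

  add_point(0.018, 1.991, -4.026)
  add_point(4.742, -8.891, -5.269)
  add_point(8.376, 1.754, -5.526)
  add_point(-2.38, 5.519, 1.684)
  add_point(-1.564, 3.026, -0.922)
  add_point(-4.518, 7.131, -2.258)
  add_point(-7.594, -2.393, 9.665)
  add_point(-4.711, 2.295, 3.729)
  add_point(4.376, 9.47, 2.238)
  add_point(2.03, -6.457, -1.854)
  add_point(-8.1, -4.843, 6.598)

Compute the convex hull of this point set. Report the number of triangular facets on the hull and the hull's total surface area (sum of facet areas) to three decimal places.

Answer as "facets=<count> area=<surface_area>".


facets=10 area=628.857

Extreme-point indices: [0, 1, 2, 5, 6, 8, 10] — 7 of 11 on the boundary.

Area of each hull facet:
  f1: (p1, p8, p2) → 56.7641
  f2: (p5, p8, p2) → 59.0126
  f3: (p5, p1, p10) → 127.5260
  f4: (p6, p1, p10) → 29.4146
  f5: (p6, p1, p8) → 164.8029
  f6: (p6, p5, p10) → 30.2476
  f7: (p6, p5, p8) → 79.6510
  f8: (p0, p1, p2) → 45.6553
  f9: (p0, p5, p2) → 21.6280
  f10: (p0, p5, p1) → 14.1551
Σ area = 628.857

Euler: V−E+F = 7−15+10 = 2.


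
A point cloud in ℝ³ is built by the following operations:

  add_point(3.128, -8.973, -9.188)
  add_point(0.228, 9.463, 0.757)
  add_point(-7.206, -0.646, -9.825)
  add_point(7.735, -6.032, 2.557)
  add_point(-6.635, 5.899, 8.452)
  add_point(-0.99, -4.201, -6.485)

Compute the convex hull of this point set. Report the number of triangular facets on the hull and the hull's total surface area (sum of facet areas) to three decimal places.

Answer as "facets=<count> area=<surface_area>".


Hull vertices (5/6): indices [0, 1, 2, 3, 4].

Facet areas (half cross-product norm):
  f1: (p4, p1, p2) → 89.4923
  f2: (p4, p1, p3) → 94.0209
  f3: (p0, p1, p2) → 109.0466
  f4: (p0, p1, p3) → 112.0162
  f5: (p0, p4, p2) → 127.6966
  f6: (p0, p4, p3) → 125.4207
Σ area = 657.693

Euler characteristic 5−9+6 = 2 ✓

facets=6 area=657.693


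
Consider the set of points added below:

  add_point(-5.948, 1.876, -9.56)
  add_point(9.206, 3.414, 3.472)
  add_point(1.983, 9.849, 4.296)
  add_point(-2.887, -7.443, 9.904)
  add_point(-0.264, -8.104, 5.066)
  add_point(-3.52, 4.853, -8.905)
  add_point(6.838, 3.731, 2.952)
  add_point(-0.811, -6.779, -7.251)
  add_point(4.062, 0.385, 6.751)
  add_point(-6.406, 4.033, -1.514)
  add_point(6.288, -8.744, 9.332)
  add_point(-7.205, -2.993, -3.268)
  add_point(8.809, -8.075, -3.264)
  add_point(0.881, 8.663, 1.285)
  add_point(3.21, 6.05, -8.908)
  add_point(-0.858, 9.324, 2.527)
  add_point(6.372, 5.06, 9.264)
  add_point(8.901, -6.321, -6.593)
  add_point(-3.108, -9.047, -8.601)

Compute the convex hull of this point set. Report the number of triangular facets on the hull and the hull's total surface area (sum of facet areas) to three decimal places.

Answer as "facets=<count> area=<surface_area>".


facets=24 area=1182.682

Hull vertices (14/19): indices [0, 1, 2, 3, 5, 9, 10, 11, 12, 14, 15, 16, 17, 18].

Facet areas (half cross-product norm):
  f1: (p14, p2, p1) → 63.2128
  f2: (p16, p2, p1) → 26.8816
  f3: (p16, p3, p2) → 62.6760
  f4: (p17, p14, p1) → 84.1519
  f5: (p9, p3, p11) → 52.9811
  f6: (p15, p14, p2) → 20.6495
  f7: (p15, p5, p14) → 41.3280
  f8: (p15, p9, p5) → 34.2353
  f9: (p15, p3, p2) → 31.2083
  f10: (p15, p9, p3) → 71.7430
  f11: (p18, p3, p11) → 64.6097
  f12: (p18, p17, p14) → 83.9044
  f13: (p10, p16, p1) → 44.5861
  f14: (p10, p16, p3) → 63.5067
  f15: (p10, p18, p3) → 86.0679
  f16: (p0, p9, p11) → 26.7351
  f17: (p0, p9, p5) → 15.3711
  f18: (p0, p18, p11) → 36.1481
  f19: (p0, p5, p14) → 8.8533
  f20: (p0, p18, p14) → 56.3260
  f21: (p12, p18, p17) → 23.4782
  f22: (p12, p10, p18) → 82.2083
  f23: (p12, p17, p1) → 25.0504
  f24: (p12, p10, p1) → 76.7691
Σ area = 1182.682

Euler: V−E+F = 14−36+24 = 2.
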